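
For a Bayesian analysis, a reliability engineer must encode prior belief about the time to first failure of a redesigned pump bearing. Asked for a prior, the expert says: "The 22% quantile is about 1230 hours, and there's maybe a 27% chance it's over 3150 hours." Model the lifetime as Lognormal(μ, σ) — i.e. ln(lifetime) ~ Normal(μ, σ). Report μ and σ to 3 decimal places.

If T ~ Lognormal(μ,σ) then ln T ~ Normal(μ,σ), so the p-quantile of ln T is μ + z_p·σ.
ln(1230) = 7.115 and ln(3150) = 8.055; z_{0.22} = -0.7722, z_{0.73} = 0.6128.
σ = (8.055 − 7.115)/(0.6128 − (-0.7722)) = 0.679.
μ = 7.115 − (-0.7722)·0.679 = 7.639.

μ ≈ 7.639, σ ≈ 0.679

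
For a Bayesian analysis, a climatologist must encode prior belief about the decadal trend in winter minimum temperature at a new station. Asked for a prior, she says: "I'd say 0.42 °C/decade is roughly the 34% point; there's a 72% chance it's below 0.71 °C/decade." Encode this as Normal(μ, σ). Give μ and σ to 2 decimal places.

μ = 0.54, σ = 0.29

The p-quantile of Normal(μ,σ) is μ + z_p·σ, with z_{0.34} = -0.4125 and z_{0.72} = 0.5828.
Eliminate σ: μ = (z₂·x₁ − z₁·x₂)/(z₂ − z₁) = (0.5828·0.42 − (-0.4125)·0.71)/0.9953 = 0.54.
Then σ = (x₂ − x₁)/(z₂ − z₁) = (0.71 − 0.42)/0.9953 = 0.29.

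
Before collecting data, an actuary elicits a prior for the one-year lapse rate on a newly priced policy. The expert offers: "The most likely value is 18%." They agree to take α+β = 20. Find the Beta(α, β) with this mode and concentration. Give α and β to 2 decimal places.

For α,β > 1 the Beta mode is (α−1)/(α+β−2). With α+β = 20, the mode is (α−1)/18.
Set (α−1)/18 = 0.18 → α = 1 + 0.18·18 = 4.24.
β = 20 − α = 15.76.

α = 4.24, β = 15.76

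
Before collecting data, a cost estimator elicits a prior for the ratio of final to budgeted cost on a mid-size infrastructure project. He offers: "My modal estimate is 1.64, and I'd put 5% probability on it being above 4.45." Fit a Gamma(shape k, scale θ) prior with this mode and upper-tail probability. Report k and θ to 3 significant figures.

Gamma(k,θ) with k>1 has mode (k−1)θ, so θ = 1.64/(k−1).
Need P(X < 4.45) = 0.95 with θ tied to k this way. Start at k = 2, θ = 1.64: P(X<4.45) ≈ 0.754.
Too low — raise k to concentrate. Iterating converges to k ≈ 3.7.
Then θ = 1.64/(3.7−1) ≈ 0.608.

k ≈ 3.7, θ ≈ 0.608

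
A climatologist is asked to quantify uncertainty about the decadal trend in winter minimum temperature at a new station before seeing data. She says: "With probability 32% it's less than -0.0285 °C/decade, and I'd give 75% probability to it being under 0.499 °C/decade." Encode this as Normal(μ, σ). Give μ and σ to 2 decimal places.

μ = 0.19, σ = 0.46

For Normal(μ,σ), the p-quantile is μ + z_p·σ. Here z_{0.32} = -0.4677, z_{0.75} = 0.6745.
So -0.0285 = μ − 0.4677σ and 0.499 = μ + 0.6745σ.
Subtracting: σ = (0.499 − -0.0285)/(0.6745 − (-0.4677)) = 0.46.
Then μ = -0.0285 − (-0.4677)·0.46 = 0.19.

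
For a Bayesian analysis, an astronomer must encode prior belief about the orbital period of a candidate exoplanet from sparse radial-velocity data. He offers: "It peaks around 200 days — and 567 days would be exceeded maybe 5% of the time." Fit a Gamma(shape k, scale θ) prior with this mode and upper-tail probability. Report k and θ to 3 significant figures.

Gamma(k,θ) with k>1 has mode (k−1)θ, so θ = 200/(k−1).
Need P(X < 567) = 0.95 with θ tied to k this way. Start at k = 2, θ = 200: P(X<567) ≈ 0.775.
Too low — raise k to concentrate. Iterating converges to k ≈ 3.46.
Then θ = 200/(3.46−1) ≈ 81.3.

k ≈ 3.46, θ ≈ 81.3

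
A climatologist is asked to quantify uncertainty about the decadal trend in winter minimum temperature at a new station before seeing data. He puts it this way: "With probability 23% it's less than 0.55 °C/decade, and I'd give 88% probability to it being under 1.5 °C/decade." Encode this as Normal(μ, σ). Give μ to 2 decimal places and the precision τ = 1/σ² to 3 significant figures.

For Normal(μ,σ), the p-quantile is μ + z_p·σ. Here z_{0.23} = -0.7388, z_{0.88} = 1.175.
So 0.55 = μ − 0.7388σ and 1.5 = μ + 1.175σ.
Subtracting: σ = (1.5 − 0.55)/(1.175 − (-0.7388)) = 0.50.
Then μ = 0.55 − (-0.7388)·0.50 = 0.92.
Precision τ = 1/σ² = 1/0.4964² = 4.06.

μ = 0.92, τ = 4.06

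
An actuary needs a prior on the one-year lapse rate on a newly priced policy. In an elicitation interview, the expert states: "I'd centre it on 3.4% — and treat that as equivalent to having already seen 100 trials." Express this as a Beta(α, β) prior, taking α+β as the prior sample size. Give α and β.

Under the effective-sample-size interpretation, Beta(α, β) has prior mean α/(α+β) and prior sample size α+β.
So α+β = 100 and α/(α+β) = 0.034, giving α = 0.034·100 = 3.4 and β = 100 − 3.4 = 96.6.

α = 3.4, β = 96.6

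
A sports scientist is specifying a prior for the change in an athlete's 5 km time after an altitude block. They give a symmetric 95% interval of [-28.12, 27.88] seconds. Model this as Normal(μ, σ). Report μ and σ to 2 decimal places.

A symmetric 95% interval runs μ ± z·σ with z = 1.96.
Half-width = 28, so σ = 28/1.96 = 14.29.
μ is the interval midpoint, -0.12.

μ = -0.12, σ = 14.29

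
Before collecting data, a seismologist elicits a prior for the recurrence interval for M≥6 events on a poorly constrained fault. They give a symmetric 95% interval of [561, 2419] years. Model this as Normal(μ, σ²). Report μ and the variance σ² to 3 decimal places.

μ = 1490.000, σ² = 224664.910

A symmetric 95% interval runs μ ± z·σ with z = 1.96.
Half-width = 929, so σ = 929/1.96 = 473.9883 and σ² = 224664.910.
μ is the interval midpoint, 1490.000.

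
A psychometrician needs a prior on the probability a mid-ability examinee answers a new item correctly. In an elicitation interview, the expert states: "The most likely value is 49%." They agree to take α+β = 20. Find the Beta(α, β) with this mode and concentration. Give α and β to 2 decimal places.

For α,β > 1 the Beta mode is (α−1)/(α+β−2). With α+β = 20, the mode is (α−1)/18.
Set (α−1)/18 = 0.49 → α = 1 + 0.49·18 = 9.82.
β = 20 − α = 10.18.

α = 9.82, β = 10.18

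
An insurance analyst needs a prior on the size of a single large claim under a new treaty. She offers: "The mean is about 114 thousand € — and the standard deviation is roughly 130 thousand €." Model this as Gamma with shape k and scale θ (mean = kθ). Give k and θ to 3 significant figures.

For Gamma(k, scale θ): mean = kθ, variance = kθ², so CV = 1/√k.
CV = SD/mean = 130/114 = 1.14, hence k = 1/CV² = 0.769.
Then θ = mean/k = 114/0.769 = 148.

k ≈ 0.769, θ ≈ 148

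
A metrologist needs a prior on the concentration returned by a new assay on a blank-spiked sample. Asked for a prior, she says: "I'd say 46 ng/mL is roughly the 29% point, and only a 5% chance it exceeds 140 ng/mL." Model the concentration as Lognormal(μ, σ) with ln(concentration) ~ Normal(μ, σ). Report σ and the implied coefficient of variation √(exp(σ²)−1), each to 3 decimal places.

If T ~ Lognormal(μ,σ) then ln T ~ Normal(μ,σ), so the p-quantile of ln T is μ + z_p·σ.
ln(46) = 3.829 and ln(140) = 4.942; z_{0.29} = -0.5534, z_{0.95} = 1.645.
σ = (4.942 − 3.829)/(1.645 − (-0.5534)) = 0.506.
μ = 3.829 − (-0.5534)·0.506 = 4.109.
CV = √(exp(σ²)−1) = √(exp(0.2564)−1) = 0.541.

σ ≈ 0.506, CV ≈ 0.541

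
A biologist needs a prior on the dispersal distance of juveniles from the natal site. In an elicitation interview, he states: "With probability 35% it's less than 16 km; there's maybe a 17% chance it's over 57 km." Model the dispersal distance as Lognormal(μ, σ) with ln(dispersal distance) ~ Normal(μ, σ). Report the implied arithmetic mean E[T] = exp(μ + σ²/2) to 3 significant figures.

E[T] ≈ 36.2 km

If T ~ Lognormal(μ,σ) then ln T ~ Normal(μ,σ), so the p-quantile of ln T is μ + z_p·σ.
ln(16) = 2.773 and ln(57) = 4.043; z_{0.35} = -0.3853, z_{0.83} = 0.9542.
σ = (4.043 − 2.773)/(0.9542 − (-0.3853)) = 0.948.
μ = 2.773 − (-0.3853)·0.948 = 3.138.
E[T] = exp(μ + σ²/2) = exp(3.138 + 0.4498) = 36.2 km.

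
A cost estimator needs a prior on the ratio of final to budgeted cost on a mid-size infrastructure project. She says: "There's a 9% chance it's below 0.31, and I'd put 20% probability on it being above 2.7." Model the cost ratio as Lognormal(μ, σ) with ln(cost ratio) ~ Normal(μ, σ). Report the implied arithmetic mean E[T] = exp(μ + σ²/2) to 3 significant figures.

If T ~ Lognormal(μ,σ) then ln T ~ Normal(μ,σ), so the p-quantile of ln T is μ + z_p·σ.
ln(0.31) = -1.171 and ln(2.7) = 0.9933; z_{0.09} = -1.341, z_{0.8} = 0.8416.
σ = (0.9933 − -1.171)/(0.8416 − (-1.341)) = 0.992.
μ = -1.171 − (-1.341)·0.992 = 0.159.
E[T] = exp(μ + σ²/2) = exp(0.159 + 0.4918) = 1.92.

E[T] ≈ 1.92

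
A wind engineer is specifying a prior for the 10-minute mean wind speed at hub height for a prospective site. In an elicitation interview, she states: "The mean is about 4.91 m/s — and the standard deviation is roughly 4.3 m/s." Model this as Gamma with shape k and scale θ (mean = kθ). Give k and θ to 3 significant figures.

k ≈ 1.3, θ ≈ 3.77

For Gamma(k, scale θ): mean = kθ, variance = kθ², so CV = 1/√k.
CV = SD/mean = 4.3/4.91 = 0.8758, hence k = 1/CV² = 1.3.
Then θ = mean/k = 4.91/1.3 = 3.77.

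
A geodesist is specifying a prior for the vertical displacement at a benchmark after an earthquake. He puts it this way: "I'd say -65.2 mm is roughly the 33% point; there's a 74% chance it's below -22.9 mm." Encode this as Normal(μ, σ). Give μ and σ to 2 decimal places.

The p-quantile of Normal(μ,σ) is μ + z_p·σ, with z_{0.33} = -0.4399 and z_{0.74} = 0.6433.
Eliminate σ: μ = (z₂·x₁ − z₁·x₂)/(z₂ − z₁) = (0.6433·-65.2 − (-0.4399)·-22.9)/1.083 = -48.02.
Then σ = (x₂ − x₁)/(z₂ − z₁) = (-22.9 − -65.2)/1.083 = 39.05.

μ = -48.02, σ = 39.05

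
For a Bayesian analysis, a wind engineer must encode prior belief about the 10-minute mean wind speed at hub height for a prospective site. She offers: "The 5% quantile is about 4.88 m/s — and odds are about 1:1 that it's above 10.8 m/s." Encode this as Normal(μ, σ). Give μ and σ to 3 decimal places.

μ = 10.800, σ = 3.599

For Normal(μ,σ), the p-quantile is μ + z_p·σ. Here z_{0.05} = -1.645, z_{0.5} = 0.
So 4.88 = μ − 1.645σ and 10.8 = μ + 0σ.
Subtracting: σ = (10.8 − 4.88)/(0 − (-1.645)) = 3.599.
Then μ = 4.88 − (-1.645)·3.599 = 10.800.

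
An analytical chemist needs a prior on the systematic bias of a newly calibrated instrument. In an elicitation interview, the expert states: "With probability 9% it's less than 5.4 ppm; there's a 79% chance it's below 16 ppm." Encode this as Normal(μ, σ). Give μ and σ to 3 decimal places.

μ = 12.019, σ = 4.937

The p-quantile of Normal(μ,σ) is μ + z_p·σ, with z_{0.09} = -1.341 and z_{0.79} = 0.8064.
Eliminate σ: μ = (z₂·x₁ − z₁·x₂)/(z₂ − z₁) = (0.8064·5.4 − (-1.341)·16)/2.147 = 12.019.
Then σ = (x₂ − x₁)/(z₂ − z₁) = (16 − 5.4)/2.147 = 4.937.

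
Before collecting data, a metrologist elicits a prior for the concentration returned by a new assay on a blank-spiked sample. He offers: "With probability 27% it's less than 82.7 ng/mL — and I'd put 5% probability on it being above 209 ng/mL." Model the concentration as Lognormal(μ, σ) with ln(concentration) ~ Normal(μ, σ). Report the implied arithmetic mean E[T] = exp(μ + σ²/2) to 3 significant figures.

E[T] ≈ 116 ng/mL

If T ~ Lognormal(μ,σ) then ln T ~ Normal(μ,σ), so the p-quantile of ln T is μ + z_p·σ.
ln(82.7) = 4.415 and ln(209) = 5.342; z_{0.27} = -0.6128, z_{0.95} = 1.645.
σ = (5.342 − 4.415)/(1.645 − (-0.6128)) = 0.411.
μ = 4.415 − (-0.6128)·0.411 = 4.667.
E[T] = exp(μ + σ²/2) = exp(4.667 + 0.0843) = 116 ng/mL.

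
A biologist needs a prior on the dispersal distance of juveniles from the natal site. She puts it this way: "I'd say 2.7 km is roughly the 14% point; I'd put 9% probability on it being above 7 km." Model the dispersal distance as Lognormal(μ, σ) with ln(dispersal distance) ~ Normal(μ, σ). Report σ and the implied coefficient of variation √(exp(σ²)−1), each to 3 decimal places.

σ ≈ 0.393, CV ≈ 0.409

If T ~ Lognormal(μ,σ) then ln T ~ Normal(μ,σ), so the p-quantile of ln T is μ + z_p·σ.
ln(2.7) = 0.9933 and ln(7) = 1.946; z_{0.14} = -1.08, z_{0.91} = 1.341.
σ = (1.946 − 0.9933)/(1.341 − (-1.08)) = 0.393.
μ = 0.9933 − (-1.08)·0.393 = 1.418.
CV = √(exp(σ²)−1) = √(exp(0.1548)−1) = 0.409.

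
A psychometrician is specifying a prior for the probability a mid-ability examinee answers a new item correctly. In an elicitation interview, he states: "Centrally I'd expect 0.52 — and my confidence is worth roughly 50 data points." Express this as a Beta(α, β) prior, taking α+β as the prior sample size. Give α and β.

α = 26, β = 24

Under the effective-sample-size interpretation, Beta(α, β) has prior mean α/(α+β) and prior sample size α+β.
So α+β = 50 and α/(α+β) = 0.52, giving α = 0.52·50 = 26 and β = 50 − 26 = 24.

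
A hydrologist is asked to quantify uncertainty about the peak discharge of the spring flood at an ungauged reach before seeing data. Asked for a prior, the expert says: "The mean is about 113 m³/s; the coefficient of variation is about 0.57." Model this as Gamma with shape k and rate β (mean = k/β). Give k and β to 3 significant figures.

k ≈ 3.08, β ≈ 0.0272

For Gamma(k, rate β): mean = k/β, variance = k/β², so CV = 1/√k.
CV = 0.57, hence k = 1/CV² = 3.08.
Then β = k/mean = 3.08/113 = 0.0272.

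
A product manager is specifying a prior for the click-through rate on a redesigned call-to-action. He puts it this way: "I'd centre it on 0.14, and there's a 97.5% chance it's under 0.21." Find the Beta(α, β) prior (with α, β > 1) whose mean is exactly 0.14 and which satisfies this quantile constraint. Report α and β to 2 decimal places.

With mean 0.14 fixed, write α = 0.14s, β = 0.86s where s = α+β.
Need P(θ < 0.21) = 0.975 under Beta(0.14s, 0.86s). Normal approximation: (q−m)/√(m(1−m)/s) ≈ z_{0.975} = 1.96, so s ≈ 0.14·0.86·(1.96)²/(0.21−0.14)² = 94.4.
At s = 94.4: P(θ<0.21) ≈ 0.965. Adjusting to match 0.975 gives s ≈ 111.16.
So α = 0.14·111.16 ≈ 15.56, β = 0.86·111.16 ≈ 95.60.

α ≈ 15.56, β ≈ 95.60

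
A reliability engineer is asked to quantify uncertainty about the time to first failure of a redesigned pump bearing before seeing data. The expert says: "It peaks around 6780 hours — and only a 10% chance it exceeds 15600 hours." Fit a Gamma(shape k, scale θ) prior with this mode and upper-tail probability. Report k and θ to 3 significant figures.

Gamma(k,θ) with k>1 has mode (k−1)θ, so θ = 6780/(k−1).
Need P(X < 15600) = 0.9 with θ tied to k this way. Start at k = 2, θ = 6780: P(X<15600) ≈ 0.669.
Too low — raise k to concentrate. Iterating converges to k ≈ 3.77.
Then θ = 6780/(3.77−1) ≈ 2450.

k ≈ 3.77, θ ≈ 2450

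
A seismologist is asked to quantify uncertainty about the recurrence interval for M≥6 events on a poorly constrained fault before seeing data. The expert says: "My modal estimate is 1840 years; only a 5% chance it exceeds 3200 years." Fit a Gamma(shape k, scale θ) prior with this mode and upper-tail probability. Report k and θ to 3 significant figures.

k ≈ 10.1, θ ≈ 202

Gamma(k,θ) with k>1 has mode (k−1)θ, so θ = 1840/(k−1).
Need P(X < 3200) = 0.95 with θ tied to k this way. Start at k = 2, θ = 1840: P(X<3200) ≈ 0.519.
Too low — raise k to concentrate. Iterating converges to k ≈ 10.1.
Then θ = 1840/(10.1−1) ≈ 202.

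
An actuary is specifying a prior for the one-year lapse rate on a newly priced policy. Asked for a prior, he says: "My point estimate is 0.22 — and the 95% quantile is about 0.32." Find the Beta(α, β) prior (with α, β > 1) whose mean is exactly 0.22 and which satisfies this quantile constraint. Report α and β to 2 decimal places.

With mean 0.22 fixed, write α = 0.22s, β = 0.78s where s = α+β.
Need P(θ < 0.32) = 0.95 under Beta(0.22s, 0.78s). Normal approximation: (q−m)/√(m(1−m)/s) ≈ z_{0.95} = 1.64, so s ≈ 0.22·0.78·(1.64)²/(0.32−0.22)² = 46.4.
At s = 46.4: P(θ<0.32) ≈ 0.941. Adjusting to match 0.95 gives s ≈ 51.49.
So α = 0.22·51.49 ≈ 11.33, β = 0.78·51.49 ≈ 40.17.

α ≈ 11.33, β ≈ 40.17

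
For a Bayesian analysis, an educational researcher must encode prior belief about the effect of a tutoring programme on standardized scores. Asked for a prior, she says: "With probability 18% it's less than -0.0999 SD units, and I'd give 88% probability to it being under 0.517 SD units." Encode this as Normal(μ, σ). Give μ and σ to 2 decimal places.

The p-quantile of Normal(μ,σ) is μ + z_p·σ, with z_{0.18} = -0.9154 and z_{0.88} = 1.175.
Eliminate σ: μ = (z₂·x₁ − z₁·x₂)/(z₂ − z₁) = (1.175·-0.0999 − (-0.9154)·0.517)/2.09 = 0.17.
Then σ = (x₂ − x₁)/(z₂ − z₁) = (0.517 − -0.0999)/2.09 = 0.30.

μ = 0.17, σ = 0.30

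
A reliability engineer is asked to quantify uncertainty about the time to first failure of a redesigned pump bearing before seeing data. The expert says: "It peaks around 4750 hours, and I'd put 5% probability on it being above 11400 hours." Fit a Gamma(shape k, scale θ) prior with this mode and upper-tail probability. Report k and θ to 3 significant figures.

Gamma(k,θ) with k>1 has mode (k−1)θ, so θ = 4750/(k−1).
Need P(X < 11400) = 0.95 with θ tied to k this way. Start at k = 2, θ = 4750: P(X<11400) ≈ 0.692.
Too low — raise k to concentrate. Iterating converges to k ≈ 4.56.
Then θ = 4750/(4.56−1) ≈ 1330.

k ≈ 4.56, θ ≈ 1330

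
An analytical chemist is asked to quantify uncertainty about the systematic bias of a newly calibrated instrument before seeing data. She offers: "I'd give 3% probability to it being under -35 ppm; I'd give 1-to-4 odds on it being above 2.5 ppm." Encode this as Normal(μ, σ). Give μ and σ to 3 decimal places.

μ = -9.093, σ = 13.775

For Normal(μ,σ), the p-quantile is μ + z_p·σ. Here z_{0.03} = -1.881, z_{0.8} = 0.8416.
So -35 = μ − 1.881σ and 2.5 = μ + 0.8416σ.
Subtracting: σ = (2.5 − -35)/(0.8416 − (-1.881)) = 13.775.
Then μ = -35 − (-1.881)·13.775 = -9.093.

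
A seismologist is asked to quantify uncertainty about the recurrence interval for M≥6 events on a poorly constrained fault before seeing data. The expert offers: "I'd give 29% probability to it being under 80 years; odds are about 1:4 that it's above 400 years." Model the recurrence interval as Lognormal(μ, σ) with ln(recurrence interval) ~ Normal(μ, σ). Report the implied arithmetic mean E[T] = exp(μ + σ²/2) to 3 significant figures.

E[T] ≈ 295 years

If T ~ Lognormal(μ,σ) then ln T ~ Normal(μ,σ), so the p-quantile of ln T is μ + z_p·σ.
ln(80) = 4.382 and ln(400) = 5.991; z_{0.29} = -0.5534, z_{0.8} = 0.8416.
σ = (5.991 − 4.382)/(0.8416 − (-0.5534)) = 1.154.
μ = 4.382 − (-0.5534)·1.154 = 5.020.
E[T] = exp(μ + σ²/2) = exp(5.020 + 0.6655) = 295 years.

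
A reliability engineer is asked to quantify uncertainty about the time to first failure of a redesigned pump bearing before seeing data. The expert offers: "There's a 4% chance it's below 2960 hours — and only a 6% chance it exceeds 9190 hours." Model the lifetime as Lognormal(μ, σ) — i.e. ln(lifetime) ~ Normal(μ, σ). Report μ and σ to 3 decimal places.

μ ≈ 8.593, σ ≈ 0.343

If T ~ Lognormal(μ,σ) then ln T ~ Normal(μ,σ), so the p-quantile of ln T is μ + z_p·σ.
ln(2960) = 7.993 and ln(9190) = 9.126; z_{0.04} = -1.751, z_{0.94} = 1.555.
σ = (9.126 − 7.993)/(1.555 − (-1.751)) = 0.343.
μ = 7.993 − (-1.751)·0.343 = 8.593.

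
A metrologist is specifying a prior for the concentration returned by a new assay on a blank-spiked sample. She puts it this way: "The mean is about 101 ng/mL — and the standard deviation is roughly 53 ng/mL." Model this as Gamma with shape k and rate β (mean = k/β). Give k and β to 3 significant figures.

For Gamma(k, rate β): mean = k/β, variance = k/β², so CV = 1/√k.
CV = SD/mean = 53/101 = 0.5248, hence k = 1/CV² = 3.63.
Then β = k/mean = 3.63/101 = 0.036.

k ≈ 3.63, β ≈ 0.036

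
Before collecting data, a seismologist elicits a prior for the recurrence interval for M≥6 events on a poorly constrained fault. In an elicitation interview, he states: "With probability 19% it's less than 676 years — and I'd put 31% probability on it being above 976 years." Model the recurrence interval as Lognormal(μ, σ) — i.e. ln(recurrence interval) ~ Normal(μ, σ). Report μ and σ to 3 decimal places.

μ ≈ 6.751, σ ≈ 0.267

If T ~ Lognormal(μ,σ) then ln T ~ Normal(μ,σ), so the p-quantile of ln T is μ + z_p·σ.
ln(676) = 6.516 and ln(976) = 6.883; z_{0.19} = -0.8779, z_{0.69} = 0.4959.
σ = (6.883 − 6.516)/(0.4959 − (-0.8779)) = 0.267.
μ = 6.516 − (-0.8779)·0.267 = 6.751.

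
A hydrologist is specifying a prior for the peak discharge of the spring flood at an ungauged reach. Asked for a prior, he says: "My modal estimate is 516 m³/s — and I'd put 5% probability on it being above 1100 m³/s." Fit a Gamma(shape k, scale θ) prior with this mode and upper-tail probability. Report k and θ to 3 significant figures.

k ≈ 5.81, θ ≈ 107

Gamma(k,θ) with k>1 has mode (k−1)θ, so θ = 516/(k−1).
Need P(X < 1100) = 0.95 with θ tied to k this way. Start at k = 2, θ = 516: P(X<1100) ≈ 0.628.
Too low — raise k to concentrate. Iterating converges to k ≈ 5.81.
Then θ = 516/(5.81−1) ≈ 107.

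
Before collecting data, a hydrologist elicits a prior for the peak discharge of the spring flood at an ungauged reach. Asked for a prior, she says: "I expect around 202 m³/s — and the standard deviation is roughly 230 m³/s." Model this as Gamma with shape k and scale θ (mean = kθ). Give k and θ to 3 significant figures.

For Gamma(k, scale θ): mean = kθ, variance = kθ², so CV = 1/√k.
CV = SD/mean = 230/202 = 1.139, hence k = 1/CV² = 0.771.
Then θ = mean/k = 202/0.771 = 262.

k ≈ 0.771, θ ≈ 262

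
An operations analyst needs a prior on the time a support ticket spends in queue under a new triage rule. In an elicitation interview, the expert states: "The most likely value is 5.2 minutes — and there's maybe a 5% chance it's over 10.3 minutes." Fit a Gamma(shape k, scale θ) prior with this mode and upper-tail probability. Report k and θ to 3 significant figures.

Gamma(k,θ) with k>1 has mode (k−1)θ, so θ = 5.2/(k−1).
Need P(X < 10.3) = 0.95 with θ tied to k this way. Start at k = 2, θ = 5.2: P(X<10.3) ≈ 0.589.
Too low — raise k to concentrate. Iterating converges to k ≈ 6.94.
Then θ = 5.2/(6.94−1) ≈ 0.876.

k ≈ 6.94, θ ≈ 0.876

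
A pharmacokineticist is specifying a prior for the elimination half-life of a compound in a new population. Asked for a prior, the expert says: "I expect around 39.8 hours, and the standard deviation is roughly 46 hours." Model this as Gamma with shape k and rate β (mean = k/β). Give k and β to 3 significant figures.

k ≈ 0.749, β ≈ 0.0188

For Gamma(k, rate β): mean = k/β, variance = k/β², so CV = 1/√k.
CV = SD/mean = 46/39.8 = 1.156, hence k = 1/CV² = 0.749.
Then β = k/mean = 0.749/39.8 = 0.0188.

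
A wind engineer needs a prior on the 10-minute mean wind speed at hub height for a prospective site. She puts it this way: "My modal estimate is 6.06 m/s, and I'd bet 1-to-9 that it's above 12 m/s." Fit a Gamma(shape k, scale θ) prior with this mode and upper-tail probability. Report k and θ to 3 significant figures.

Gamma(k,θ) with k>1 has mode (k−1)θ, so θ = 6.06/(k−1).
Need P(X < 12) = 0.9 with θ tied to k this way. Start at k = 2, θ = 6.06: P(X<12) ≈ 0.589.
Too low — raise k to concentrate. Iterating converges to k ≈ 5.11.
Then θ = 6.06/(5.11−1) ≈ 1.48.

k ≈ 5.11, θ ≈ 1.48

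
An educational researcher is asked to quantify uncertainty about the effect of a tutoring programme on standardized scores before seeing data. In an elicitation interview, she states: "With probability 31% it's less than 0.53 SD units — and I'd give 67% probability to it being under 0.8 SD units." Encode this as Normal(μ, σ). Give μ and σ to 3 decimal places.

μ = 0.673, σ = 0.289

The p-quantile of Normal(μ,σ) is μ + z_p·σ, with z_{0.31} = -0.4959 and z_{0.67} = 0.4399.
Eliminate σ: μ = (z₂·x₁ − z₁·x₂)/(z₂ − z₁) = (0.4399·0.53 − (-0.4959)·0.8)/0.9358 = 0.673.
Then σ = (x₂ − x₁)/(z₂ − z₁) = (0.8 − 0.53)/0.9358 = 0.289.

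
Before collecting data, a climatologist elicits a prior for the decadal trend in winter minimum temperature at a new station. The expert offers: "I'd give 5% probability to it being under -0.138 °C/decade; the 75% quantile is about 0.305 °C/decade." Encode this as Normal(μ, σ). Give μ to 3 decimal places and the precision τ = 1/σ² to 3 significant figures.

μ = 0.176, τ = 27.4

For Normal(μ,σ), the p-quantile is μ + z_p·σ. Here z_{0.05} = -1.645, z_{0.75} = 0.6745.
So -0.138 = μ − 1.645σ and 0.305 = μ + 0.6745σ.
Subtracting: σ = (0.305 − -0.138)/(0.6745 − (-1.645)) = 0.191.
Then μ = -0.138 − (-1.645)·0.191 = 0.176.
Precision τ = 1/σ² = 1/0.191² = 27.4.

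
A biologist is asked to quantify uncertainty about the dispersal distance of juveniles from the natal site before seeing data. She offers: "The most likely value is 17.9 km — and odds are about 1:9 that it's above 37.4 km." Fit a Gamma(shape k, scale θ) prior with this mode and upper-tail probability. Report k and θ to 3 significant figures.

k ≈ 4.54, θ ≈ 5.06

Gamma(k,θ) with k>1 has mode (k−1)θ, so θ = 17.9/(k−1).
Need P(X < 37.4) = 0.9 with θ tied to k this way. Start at k = 2, θ = 17.9: P(X<37.4) ≈ 0.618.
Too low — raise k to concentrate. Iterating converges to k ≈ 4.54.
Then θ = 17.9/(4.54−1) ≈ 5.06.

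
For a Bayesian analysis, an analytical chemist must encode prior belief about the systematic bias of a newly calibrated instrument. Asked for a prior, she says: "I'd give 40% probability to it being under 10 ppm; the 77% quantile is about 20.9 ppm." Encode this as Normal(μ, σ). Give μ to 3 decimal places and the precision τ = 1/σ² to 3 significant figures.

For Normal(μ,σ), the p-quantile is μ + z_p·σ. Here z_{0.4} = -0.2533, z_{0.77} = 0.7388.
So 10 = μ − 0.2533σ and 20.9 = μ + 0.7388σ.
Subtracting: σ = (20.9 − 10)/(0.7388 − (-0.2533)) = 10.986.
Then μ = 10 − (-0.2533)·10.986 = 12.783.
Precision τ = 1/σ² = 1/10.99² = 0.00829.

μ = 12.783, τ = 0.00829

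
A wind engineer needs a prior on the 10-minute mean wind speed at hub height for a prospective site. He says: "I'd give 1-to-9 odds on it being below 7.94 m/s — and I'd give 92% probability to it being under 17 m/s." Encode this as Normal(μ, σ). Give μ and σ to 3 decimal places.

μ = 12.262, σ = 3.372

For Normal(μ,σ), the p-quantile is μ + z_p·σ. Here z_{0.1} = -1.282, z_{0.92} = 1.405.
So 7.94 = μ − 1.282σ and 17 = μ + 1.405σ.
Subtracting: σ = (17 − 7.94)/(1.405 − (-1.282)) = 3.372.
Then μ = 7.94 − (-1.282)·3.372 = 12.262.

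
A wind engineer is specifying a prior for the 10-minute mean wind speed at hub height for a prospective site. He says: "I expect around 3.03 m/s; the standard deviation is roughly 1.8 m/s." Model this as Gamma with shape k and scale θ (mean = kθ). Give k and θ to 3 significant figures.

k ≈ 2.83, θ ≈ 1.07

For Gamma(k, scale θ): mean = kθ, variance = kθ², so CV = 1/√k.
CV = SD/mean = 1.8/3.03 = 0.5941, hence k = 1/CV² = 2.83.
Then θ = mean/k = 3.03/2.83 = 1.07.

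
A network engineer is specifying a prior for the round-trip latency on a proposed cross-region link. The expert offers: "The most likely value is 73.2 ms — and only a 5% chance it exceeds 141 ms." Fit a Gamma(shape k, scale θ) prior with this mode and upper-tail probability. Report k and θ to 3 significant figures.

Gamma(k,θ) with k>1 has mode (k−1)θ, so θ = 73.2/(k−1).
Need P(X < 141) = 0.95 with θ tied to k this way. Start at k = 2, θ = 73.2: P(X<141) ≈ 0.574.
Too low — raise k to concentrate. Iterating converges to k ≈ 7.46.
Then θ = 73.2/(7.46−1) ≈ 11.3.

k ≈ 7.46, θ ≈ 11.3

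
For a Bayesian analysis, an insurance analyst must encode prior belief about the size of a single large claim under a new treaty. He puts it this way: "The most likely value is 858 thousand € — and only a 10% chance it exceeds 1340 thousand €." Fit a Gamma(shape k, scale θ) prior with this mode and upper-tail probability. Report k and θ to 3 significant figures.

k ≈ 10.4, θ ≈ 91.1

Gamma(k,θ) with k>1 has mode (k−1)θ, so θ = 858/(k−1).
Need P(X < 1340) = 0.9 with θ tied to k this way. Start at k = 2, θ = 858: P(X<1340) ≈ 0.463.
Too low — raise k to concentrate. Iterating converges to k ≈ 10.4.
Then θ = 858/(10.4−1) ≈ 91.1.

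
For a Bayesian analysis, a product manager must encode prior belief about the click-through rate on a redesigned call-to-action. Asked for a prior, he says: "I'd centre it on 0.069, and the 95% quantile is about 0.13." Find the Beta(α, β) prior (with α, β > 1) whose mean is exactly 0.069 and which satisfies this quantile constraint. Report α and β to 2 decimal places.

With mean 0.069 fixed, write α = 0.069s, β = 0.931s where s = α+β.
Need P(θ < 0.13) = 0.95 under Beta(0.069s, 0.931s). Normal approximation: (q−m)/√(m(1−m)/s) ≈ z_{0.95} = 1.64, so s ≈ 0.069·0.931·(1.64)²/(0.13−0.069)² = 46.7.
At s = 46.7: P(θ<0.13) ≈ 0.933. Adjusting to match 0.95 gives s ≈ 58.87.
So α = 0.069·58.87 ≈ 4.06, β = 0.931·58.87 ≈ 54.81.

α ≈ 4.06, β ≈ 54.81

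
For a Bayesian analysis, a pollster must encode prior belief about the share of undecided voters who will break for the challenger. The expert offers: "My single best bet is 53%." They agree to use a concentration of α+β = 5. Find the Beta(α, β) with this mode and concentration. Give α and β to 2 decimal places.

α = 2.59, β = 2.41

For α,β > 1 the Beta mode is (α−1)/(α+β−2). With α+β = 5, the mode is (α−1)/3.
Set (α−1)/3 = 0.53 → α = 1 + 0.53·3 = 2.59.
β = 5 − α = 2.41.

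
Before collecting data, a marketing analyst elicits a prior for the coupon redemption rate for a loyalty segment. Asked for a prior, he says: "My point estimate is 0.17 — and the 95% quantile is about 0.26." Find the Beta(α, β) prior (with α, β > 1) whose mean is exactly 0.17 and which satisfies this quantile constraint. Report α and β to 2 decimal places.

α ≈ 9.15, β ≈ 44.67

With mean 0.17 fixed, write α = 0.17s, β = 0.83s where s = α+β.
Need P(θ < 0.26) = 0.95 under Beta(0.17s, 0.83s). Normal approximation: (q−m)/√(m(1−m)/s) ≈ z_{0.95} = 1.64, so s ≈ 0.17·0.83·(1.64)²/(0.26−0.17)² = 47.1.
At s = 47.1: P(θ<0.26) ≈ 0.939. Adjusting to match 0.95 gives s ≈ 53.82.
So α = 0.17·53.82 ≈ 9.15, β = 0.83·53.82 ≈ 44.67.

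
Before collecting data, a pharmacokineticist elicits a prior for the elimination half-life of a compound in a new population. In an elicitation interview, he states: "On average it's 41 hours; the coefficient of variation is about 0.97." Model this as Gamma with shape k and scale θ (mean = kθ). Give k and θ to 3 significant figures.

For Gamma(k, scale θ): mean = kθ, variance = kθ², so CV = 1/√k.
CV = 0.97, hence k = 1/CV² = 1.06.
Then θ = mean/k = 41/1.06 = 38.6.

k ≈ 1.06, θ ≈ 38.6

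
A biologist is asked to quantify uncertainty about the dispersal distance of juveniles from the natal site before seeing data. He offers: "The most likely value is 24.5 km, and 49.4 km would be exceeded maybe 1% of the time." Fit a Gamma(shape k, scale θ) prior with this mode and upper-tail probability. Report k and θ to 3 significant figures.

k ≈ 11, θ ≈ 2.46

Gamma(k,θ) with k>1 has mode (k−1)θ, so θ = 24.5/(k−1).
Need P(X < 49.4) = 0.99 with θ tied to k this way. Start at k = 2, θ = 24.5: P(X<49.4) ≈ 0.598.
Too low — raise k to concentrate. Iterating converges to k ≈ 11.
Then θ = 24.5/(11−1) ≈ 2.46.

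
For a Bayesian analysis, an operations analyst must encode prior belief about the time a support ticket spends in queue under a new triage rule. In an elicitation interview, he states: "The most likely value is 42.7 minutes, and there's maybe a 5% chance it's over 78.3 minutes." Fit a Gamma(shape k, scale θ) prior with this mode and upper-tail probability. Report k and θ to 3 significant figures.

Gamma(k,θ) with k>1 has mode (k−1)θ, so θ = 42.7/(k−1).
Need P(X < 78.3) = 0.95 with θ tied to k this way. Start at k = 2, θ = 42.7: P(X<78.3) ≈ 0.547.
Too low — raise k to concentrate. Iterating converges to k ≈ 8.57.
Then θ = 42.7/(8.57−1) ≈ 5.64.

k ≈ 8.57, θ ≈ 5.64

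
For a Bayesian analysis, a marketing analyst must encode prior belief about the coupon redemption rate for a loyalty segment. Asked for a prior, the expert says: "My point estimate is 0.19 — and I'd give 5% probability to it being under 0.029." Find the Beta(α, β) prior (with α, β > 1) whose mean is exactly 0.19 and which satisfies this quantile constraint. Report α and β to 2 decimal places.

α ≈ 1.61, β ≈ 6.85

With mean 0.19 fixed, write α = 0.19s, β = 0.81s where s = α+β.
Need P(θ < 0.029) = 0.05 under Beta(0.19s, 0.81s). Normal approximation: (q−m)/√(m(1−m)/s) ≈ z_{0.05} = -1.64, so s ≈ 0.19·0.81·(-1.64)²/(0.029−0.19)² = 16.1.
At s = 16.1: P(θ<0.029) ≈ 0.008. Adjusting to match 0.05 gives s ≈ 8.45.
So α = 0.19·8.45 ≈ 1.61, β = 0.81·8.45 ≈ 6.85.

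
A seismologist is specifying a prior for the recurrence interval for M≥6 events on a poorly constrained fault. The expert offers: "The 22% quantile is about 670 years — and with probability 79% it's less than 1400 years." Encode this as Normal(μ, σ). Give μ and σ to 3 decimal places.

μ = 1027.086, σ = 462.431

The p-quantile of Normal(μ,σ) is μ + z_p·σ, with z_{0.22} = -0.7722 and z_{0.79} = 0.8064.
Eliminate σ: μ = (z₂·x₁ − z₁·x₂)/(z₂ − z₁) = (0.8064·670 − (-0.7722)·1400)/1.579 = 1027.086.
Then σ = (x₂ − x₁)/(z₂ − z₁) = (1400 − 670)/1.579 = 462.431.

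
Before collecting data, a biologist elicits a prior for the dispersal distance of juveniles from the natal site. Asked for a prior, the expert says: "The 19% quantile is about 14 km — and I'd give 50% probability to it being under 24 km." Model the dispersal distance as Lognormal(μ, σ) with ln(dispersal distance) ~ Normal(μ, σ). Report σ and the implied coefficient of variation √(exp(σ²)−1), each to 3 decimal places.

σ ≈ 0.614, CV ≈ 0.677

If T ~ Lognormal(μ,σ) then ln T ~ Normal(μ,σ), so the p-quantile of ln T is μ + z_p·σ.
ln(14) = 2.639 and ln(24) = 3.178; z_{0.19} = -0.8779, z_{0.5} = 0.
σ = (3.178 − 2.639)/(0 − (-0.8779)) = 0.614.
μ = 2.639 − (-0.8779)·0.614 = 3.178.
CV = √(exp(σ²)−1) = √(exp(0.3770)−1) = 0.677.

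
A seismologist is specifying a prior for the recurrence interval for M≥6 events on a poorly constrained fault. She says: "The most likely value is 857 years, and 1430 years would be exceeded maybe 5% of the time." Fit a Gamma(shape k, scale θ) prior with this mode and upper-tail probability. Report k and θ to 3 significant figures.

Gamma(k,θ) with k>1 has mode (k−1)θ, so θ = 857/(k−1).
Need P(X < 1430) = 0.95 with θ tied to k this way. Start at k = 2, θ = 857: P(X<1430) ≈ 0.497.
Too low — raise k to concentrate. Iterating converges to k ≈ 11.7.
Then θ = 857/(11.7−1) ≈ 80.4.

k ≈ 11.7, θ ≈ 80.4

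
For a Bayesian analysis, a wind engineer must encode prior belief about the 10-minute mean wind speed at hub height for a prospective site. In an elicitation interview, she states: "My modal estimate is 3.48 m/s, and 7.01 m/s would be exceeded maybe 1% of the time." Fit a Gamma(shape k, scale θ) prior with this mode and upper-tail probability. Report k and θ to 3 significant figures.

Gamma(k,θ) with k>1 has mode (k−1)θ, so θ = 3.48/(k−1).
Need P(X < 7.01) = 0.99 with θ tied to k this way. Start at k = 2, θ = 3.48: P(X<7.01) ≈ 0.598.
Too low — raise k to concentrate. Iterating converges to k ≈ 11.
Then θ = 3.48/(11−1) ≈ 0.348.

k ≈ 11, θ ≈ 0.348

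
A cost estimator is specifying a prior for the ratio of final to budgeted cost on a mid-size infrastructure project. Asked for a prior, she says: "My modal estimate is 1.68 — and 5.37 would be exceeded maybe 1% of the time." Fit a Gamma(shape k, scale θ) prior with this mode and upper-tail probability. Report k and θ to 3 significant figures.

Gamma(k,θ) with k>1 has mode (k−1)θ, so θ = 1.68/(k−1).
Need P(X < 5.37) = 0.99 with θ tied to k this way. Start at k = 2, θ = 1.68: P(X<5.37) ≈ 0.828.
Too low — raise k to concentrate. Iterating converges to k ≈ 4.28.
Then θ = 1.68/(4.28−1) ≈ 0.512.

k ≈ 4.28, θ ≈ 0.512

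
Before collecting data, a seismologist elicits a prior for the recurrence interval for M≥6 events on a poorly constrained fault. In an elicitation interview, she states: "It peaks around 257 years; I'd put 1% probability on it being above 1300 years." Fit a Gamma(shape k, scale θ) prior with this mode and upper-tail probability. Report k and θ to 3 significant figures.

k ≈ 2.49, θ ≈ 173

Gamma(k,θ) with k>1 has mode (k−1)θ, so θ = 257/(k−1).
Need P(X < 1300) = 0.99 with θ tied to k this way. Start at k = 2, θ = 257: P(X<1300) ≈ 0.961.
Too low — raise k to concentrate. Iterating converges to k ≈ 2.49.
Then θ = 257/(2.49−1) ≈ 173.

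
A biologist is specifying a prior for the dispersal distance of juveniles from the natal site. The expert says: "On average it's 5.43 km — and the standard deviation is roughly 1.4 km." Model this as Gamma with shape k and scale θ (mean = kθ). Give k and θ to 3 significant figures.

For Gamma(k, scale θ): mean = kθ, variance = kθ², so CV = 1/√k.
CV = SD/mean = 1.4/5.43 = 0.2578, hence k = 1/CV² = 15.
Then θ = mean/k = 5.43/15 = 0.361.

k ≈ 15, θ ≈ 0.361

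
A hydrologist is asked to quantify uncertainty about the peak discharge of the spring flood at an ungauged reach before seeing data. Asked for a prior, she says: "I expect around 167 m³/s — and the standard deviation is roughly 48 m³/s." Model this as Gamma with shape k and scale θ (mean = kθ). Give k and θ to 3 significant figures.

For Gamma(k, scale θ): mean = kθ, variance = kθ², so CV = 1/√k.
CV = SD/mean = 48/167 = 0.2874, hence k = 1/CV² = 12.1.
Then θ = mean/k = 167/12.1 = 13.8.

k ≈ 12.1, θ ≈ 13.8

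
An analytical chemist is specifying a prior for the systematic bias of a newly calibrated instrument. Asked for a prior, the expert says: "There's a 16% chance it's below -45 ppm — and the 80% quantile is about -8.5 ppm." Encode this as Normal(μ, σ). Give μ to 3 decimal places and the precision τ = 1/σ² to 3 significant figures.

The p-quantile of Normal(μ,σ) is μ + z_p·σ, with z_{0.16} = -0.9945 and z_{0.8} = 0.8416.
Eliminate σ: μ = (z₂·x₁ − z₁·x₂)/(z₂ − z₁) = (0.8416·-45 − (-0.9945)·-8.5)/1.836 = -25.231.
Then σ = (x₂ − x₁)/(z₂ − z₁) = (-8.5 − -45)/1.836 = 19.879.
Precision τ = 1/σ² = 1/19.88² = 0.00253.

μ = -25.231, τ = 0.00253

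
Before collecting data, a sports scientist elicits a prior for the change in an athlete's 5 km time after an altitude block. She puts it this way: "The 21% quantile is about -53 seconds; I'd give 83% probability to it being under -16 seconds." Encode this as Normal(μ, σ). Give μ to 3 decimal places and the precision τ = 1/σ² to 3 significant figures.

μ = -36.052, τ = 0.00226

For Normal(μ,σ), the p-quantile is μ + z_p·σ. Here z_{0.21} = -0.8064, z_{0.83} = 0.9542.
So -53 = μ − 0.8064σ and -16 = μ + 0.9542σ.
Subtracting: σ = (-16 − -53)/(0.9542 − (-0.8064)) = 21.016.
Then μ = -53 − (-0.8064)·21.016 = -36.052.
Precision τ = 1/σ² = 1/21.02² = 0.00226.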